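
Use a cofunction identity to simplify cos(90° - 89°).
cos(90° - 89°) = sin(89°)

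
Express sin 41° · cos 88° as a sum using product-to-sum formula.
sin 41° cos 88° = (1/2)[sin(41°+88°) + sin(41°-88°)]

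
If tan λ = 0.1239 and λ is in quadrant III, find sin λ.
sin λ = -0.123 (using tan²λ + 1 = sec²λ)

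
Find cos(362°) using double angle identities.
cos(362°) = cos²181° - sin²181° = 0.9994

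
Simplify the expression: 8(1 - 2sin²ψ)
8(1 - 2sin²ψ) = 8(cos(2ψ)) (using Double angle)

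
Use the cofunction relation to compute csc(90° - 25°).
csc(90° - 25°) = sec(25°) = 1.103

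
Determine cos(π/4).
cos(π/4) = √2/2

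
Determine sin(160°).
sin(160°) = 0.342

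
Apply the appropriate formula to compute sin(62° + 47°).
sin(62° + 47°) = sin 62° cos 47° + cos 62° sin 47° = 0.9455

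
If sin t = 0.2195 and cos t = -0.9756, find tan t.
tan t = sin t / cos t = -0.225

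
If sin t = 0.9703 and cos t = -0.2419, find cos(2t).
cos(2t) = cos²t - sin²t = -0.883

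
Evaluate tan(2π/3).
tan(2π/3) = -√3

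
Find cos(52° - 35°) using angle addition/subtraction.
cos(52° - 35°) = cos 52° cos 35° + sin 52° sin 35° = 0.9563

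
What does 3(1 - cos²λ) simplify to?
3(1 - cos²λ) = 3(sin²λ) (using Pythagorean identity)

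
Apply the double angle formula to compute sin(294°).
sin(294°) = 2 sin 147° cos 147° = -0.9135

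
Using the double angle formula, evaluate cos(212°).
cos(212°) = cos²106° - sin²106° = -0.848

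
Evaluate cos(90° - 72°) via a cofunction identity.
cos(90° - 72°) = sin(72°) = 0.9511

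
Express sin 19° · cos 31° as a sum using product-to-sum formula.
sin 19° cos 31° = (1/2)[sin(19°+31°) + sin(19°-31°)]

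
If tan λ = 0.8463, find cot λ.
cot λ = 1/tan λ = 1.182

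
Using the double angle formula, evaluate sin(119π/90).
sin(119π/90) = 2 sin 119π/180 cos 119π/180 = -0.848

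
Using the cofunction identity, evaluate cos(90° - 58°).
cos(90° - 58°) = sin(58°) = 0.848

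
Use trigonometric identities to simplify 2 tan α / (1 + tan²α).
2 tan α / (1 + tan²α) = sin(2α) (using Double angle)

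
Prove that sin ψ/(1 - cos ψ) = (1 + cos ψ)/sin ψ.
LHS = sin ψ(1 + cos ψ) / ((1 - cos ψ)(1 + cos ψ)) = sin ψ(1 + cos ψ) / (1 - cos²ψ) = sin ψ(1 + cos ψ) / sin²ψ = (1 + cos ψ)/sin ψ = RHS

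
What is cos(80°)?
cos(80°) = 0.1736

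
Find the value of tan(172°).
tan(172°) = -0.1405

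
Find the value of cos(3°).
cos(3°) = 0.9986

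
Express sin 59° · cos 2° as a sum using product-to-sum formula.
sin 59° cos 2° = (1/2)[sin(59°+2°) + sin(59°-2°)]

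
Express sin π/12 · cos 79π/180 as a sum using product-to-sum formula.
sin π/12 cos 79π/180 = (1/2)[sin(π/12+79π/180) + sin(π/12-79π/180)]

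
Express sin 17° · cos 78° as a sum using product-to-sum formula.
sin 17° cos 78° = (1/2)[sin(17°+78°) + sin(17°-78°)]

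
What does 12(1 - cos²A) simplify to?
12(1 - cos²A) = 12(sin²A) (using Pythagorean identity)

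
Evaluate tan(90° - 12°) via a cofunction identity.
tan(90° - 12°) = cot(12°) = 4.705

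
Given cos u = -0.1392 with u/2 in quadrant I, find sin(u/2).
sin(u/2) = ±√((1 - cos u)/2); positive since u/2 ∈ QI, so sin(u/2) = 0.7547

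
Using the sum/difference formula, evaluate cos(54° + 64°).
cos(54° + 64°) = cos 54° cos 64° - sin 54° sin 64° = -0.4695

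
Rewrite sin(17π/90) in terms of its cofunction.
sin(17π/90) = cos(π/2 - 17π/90) = cos(14π/45)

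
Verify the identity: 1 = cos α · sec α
RHS = cos α · (1/cos α) = 1 = LHS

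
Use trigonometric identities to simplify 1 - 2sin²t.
1 - 2sin²t = cos(2t) (using Double angle)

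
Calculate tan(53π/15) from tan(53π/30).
tan(53π/15) = 2 tan 53π/30 / (1 - tan²53π/30) = -9.514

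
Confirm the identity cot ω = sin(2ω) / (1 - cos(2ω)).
RHS = 2 sin ω cos ω / (2sin²ω) = cos ω/sin ω = cot ω = LHS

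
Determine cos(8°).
cos(8°) = 0.9903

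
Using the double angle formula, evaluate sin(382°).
sin(382°) = 2 sin 191° cos 191° = 0.3746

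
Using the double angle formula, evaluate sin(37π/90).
sin(37π/90) = 2 sin 37π/180 cos 37π/180 = 0.9613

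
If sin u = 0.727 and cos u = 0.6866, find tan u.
tan u = sin u / cos u = 1.059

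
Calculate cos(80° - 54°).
cos(80° - 54°) = cos 80° cos 54° + sin 80° sin 54° = 0.8988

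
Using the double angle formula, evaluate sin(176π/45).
sin(176π/45) = 2 sin 88π/45 cos 88π/45 = -0.2756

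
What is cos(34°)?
cos(34°) = 0.829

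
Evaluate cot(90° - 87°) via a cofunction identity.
cot(90° - 87°) = tan(87°) = 19.08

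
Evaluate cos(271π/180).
cos(271π/180) = 0.01745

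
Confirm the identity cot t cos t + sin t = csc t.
LHS = cos²t/sin t + sin t = (cos²t + sin²t)/sin t = 1/sin t = csc t = RHS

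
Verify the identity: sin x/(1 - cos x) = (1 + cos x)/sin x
LHS = sin x(1 + cos x) / ((1 - cos x)(1 + cos x)) = sin x(1 + cos x) / (1 - cos²x) = sin x(1 + cos x) / sin²x = (1 + cos x)/sin x = RHS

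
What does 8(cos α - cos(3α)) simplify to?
8(cos α - cos(3α)) = 8(2 sin(2α) sin α) (using Sum-to-product)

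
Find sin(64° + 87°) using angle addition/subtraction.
sin(64° + 87°) = sin 64° cos 87° + cos 64° sin 87° = 0.4848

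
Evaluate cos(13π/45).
cos(13π/45) = 0.6157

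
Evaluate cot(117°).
cot(117°) = -0.5095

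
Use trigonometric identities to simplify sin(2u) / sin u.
sin(2u) / sin u = 2 cos u (using Double angle)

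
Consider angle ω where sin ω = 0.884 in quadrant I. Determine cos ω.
cos ω = √(1 - sin²ω) = 0.4675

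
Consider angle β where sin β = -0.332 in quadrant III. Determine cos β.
cos β = ±√(1 - sin²β) = -0.9433 (negative in QIII)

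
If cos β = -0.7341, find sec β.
sec β = 1/cos β = -1.362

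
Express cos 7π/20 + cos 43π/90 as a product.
cos 7π/20 + cos 43π/90 = 2 cos(149π/360) cos(-23π/360)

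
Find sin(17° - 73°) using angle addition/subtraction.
sin(17° - 73°) = sin 17° cos 73° - cos 17° sin 73° = -0.829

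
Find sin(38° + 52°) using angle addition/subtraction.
sin(38° + 52°) = sin 38° cos 52° + cos 38° sin 52° = 1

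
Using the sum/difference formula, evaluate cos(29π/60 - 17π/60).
cos(29π/60 - 17π/60) = cos 29π/60 cos 17π/60 + sin 29π/60 sin 17π/60 = 0.809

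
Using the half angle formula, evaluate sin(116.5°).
sin(116.5°) = √((1 - cos 233°)/2) = 0.8949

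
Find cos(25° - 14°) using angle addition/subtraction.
cos(25° - 14°) = cos 25° cos 14° + sin 25° sin 14° = 0.9816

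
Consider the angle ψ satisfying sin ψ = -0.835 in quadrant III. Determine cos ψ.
cos ψ = ±√(1 - sin²ψ) = -0.5502 (negative in QIII)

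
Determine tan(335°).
tan(335°) = -0.4663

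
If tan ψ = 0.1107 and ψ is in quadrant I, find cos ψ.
cos ψ = 0.9939 (using tan²ψ + 1 = sec²ψ)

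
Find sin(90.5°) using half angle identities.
sin(90.5°) = √((1 - cos 181°)/2) = 1.0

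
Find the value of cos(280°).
cos(280°) = 0.1736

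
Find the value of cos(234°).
cos(234°) = -0.5878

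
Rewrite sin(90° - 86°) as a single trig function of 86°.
sin(90° - 86°) = cos(86°)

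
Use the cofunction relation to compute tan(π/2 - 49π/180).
tan(π/2 - 49π/180) = cot(49π/180) = 0.8693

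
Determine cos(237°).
cos(237°) = -0.5446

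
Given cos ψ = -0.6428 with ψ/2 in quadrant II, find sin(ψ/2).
sin(ψ/2) = ±√((1 - cos ψ)/2); positive since ψ/2 ∈ QII, so sin(ψ/2) = 0.9063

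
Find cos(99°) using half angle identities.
cos(99°) = -√((1 + cos 198°)/2) = -0.1564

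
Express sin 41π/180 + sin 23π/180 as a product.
sin 41π/180 + sin 23π/180 = 2 sin(8π/45) cos(π/20)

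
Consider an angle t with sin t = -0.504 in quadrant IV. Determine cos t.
cos t = √(1 - sin²t) = 0.8637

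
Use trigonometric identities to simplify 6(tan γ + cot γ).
6(tan γ + cot γ) = 6(sec γ csc γ) (using Quotient identities)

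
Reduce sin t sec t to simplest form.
sin t sec t = tan t (using Reciprocal + quotient)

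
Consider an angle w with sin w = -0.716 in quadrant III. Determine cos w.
cos w = ±√(1 - sin²w) = -0.6981 (negative in QIII)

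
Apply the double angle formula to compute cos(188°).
cos(188°) = cos²94° - sin²94° = -0.9903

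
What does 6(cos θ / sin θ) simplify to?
6(cos θ / sin θ) = 6(cot θ) (using Quotient identity)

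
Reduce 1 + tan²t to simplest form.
1 + tan²t = sec²t (using Pythagorean identity)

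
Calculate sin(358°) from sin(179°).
sin(358°) = 2 sin 179° cos 179° = -0.0349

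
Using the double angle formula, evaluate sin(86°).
sin(86°) = 2 sin 43° cos 43° = 0.9976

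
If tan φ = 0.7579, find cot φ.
cot φ = 1/tan φ = 1.319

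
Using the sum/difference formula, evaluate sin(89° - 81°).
sin(89° - 81°) = sin 89° cos 81° - cos 89° sin 81° = 0.1392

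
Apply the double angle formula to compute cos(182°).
cos(182°) = cos²91° - sin²91° = -0.9994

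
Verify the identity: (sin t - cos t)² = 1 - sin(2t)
LHS = sin²t - 2 sin t cos t + cos²t = (sin²t + cos²t) - 2 sin t cos t = 1 - sin(2t) = RHS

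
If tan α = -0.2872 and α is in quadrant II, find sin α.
sin α = 0.276 (using tan²α + 1 = sec²α)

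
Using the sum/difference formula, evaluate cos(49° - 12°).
cos(49° - 12°) = cos 49° cos 12° + sin 49° sin 12° = 0.7986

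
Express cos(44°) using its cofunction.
cos(44°) = sin(90° - 44°) = sin(46°)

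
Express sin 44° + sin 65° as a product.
sin 44° + sin 65° = 2 sin(54.5°) cos(-10.5°)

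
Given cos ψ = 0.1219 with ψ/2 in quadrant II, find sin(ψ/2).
sin(ψ/2) = ±√((1 - cos ψ)/2); positive since ψ/2 ∈ QII, so sin(ψ/2) = 0.6626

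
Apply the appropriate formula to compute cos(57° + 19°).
cos(57° + 19°) = cos 57° cos 19° - sin 57° sin 19° = 0.2419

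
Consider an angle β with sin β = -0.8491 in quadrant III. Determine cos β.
cos β = ±√(1 - sin²β) = -0.5282 (negative in QIII)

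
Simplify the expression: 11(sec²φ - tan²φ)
11(sec²φ - tan²φ) = 11 (using Pythagorean identity)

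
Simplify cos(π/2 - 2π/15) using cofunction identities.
cos(π/2 - 2π/15) = sin(2π/15)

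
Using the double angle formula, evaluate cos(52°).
cos(52°) = cos²26° - sin²26° = 0.6157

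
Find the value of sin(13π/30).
sin(13π/30) = 0.9781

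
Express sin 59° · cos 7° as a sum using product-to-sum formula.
sin 59° cos 7° = (1/2)[sin(59°+7°) + sin(59°-7°)]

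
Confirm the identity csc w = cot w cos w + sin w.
RHS = cos²w/sin w + sin w = (cos²w + sin²w)/sin w = 1/sin w = csc w = LHS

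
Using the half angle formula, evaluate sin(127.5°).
sin(127.5°) = √((1 - cos 255°)/2) = 0.7934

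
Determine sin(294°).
sin(294°) = -0.9135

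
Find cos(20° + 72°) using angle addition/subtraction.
cos(20° + 72°) = cos 20° cos 72° - sin 20° sin 72° = -0.0349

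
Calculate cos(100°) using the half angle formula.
cos(100°) = -√((1 + cos 200°)/2) = -0.1736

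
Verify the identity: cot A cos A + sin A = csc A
LHS = cos²A/sin A + sin A = (cos²A + sin²A)/sin A = 1/sin A = csc A = RHS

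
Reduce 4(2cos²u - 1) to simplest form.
4(2cos²u - 1) = 4(cos(2u)) (using Double angle)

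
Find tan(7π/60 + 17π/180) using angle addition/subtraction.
tan(7π/60 + 17π/180) = (tan 7π/60 + tan 17π/180)/(1 - tan 7π/60 tan 17π/180) = 0.7813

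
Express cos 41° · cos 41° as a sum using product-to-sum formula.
cos 41° cos 41° = (1/2)[cos(41°-41°) + cos(41°+41°)]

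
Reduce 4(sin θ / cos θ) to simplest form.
4(sin θ / cos θ) = 4(tan θ) (using Quotient identity)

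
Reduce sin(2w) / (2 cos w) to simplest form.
sin(2w) / (2 cos w) = sin w (using Double angle)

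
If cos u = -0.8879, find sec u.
sec u = 1/cos u = -1.126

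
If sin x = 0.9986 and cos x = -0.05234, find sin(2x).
sin(2x) = 2 sin x cos x = -0.1045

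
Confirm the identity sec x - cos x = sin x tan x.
LHS = 1/cos x - cos x = (1 - cos²x)/cos x = sin²x/cos x = sin x · (sin x/cos x) = sin x tan x = RHS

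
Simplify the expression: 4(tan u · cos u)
4(tan u · cos u) = 4(sin u) (using Quotient identity)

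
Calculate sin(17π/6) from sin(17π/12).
sin(17π/6) = 2 sin 17π/12 cos 17π/12 = 1/2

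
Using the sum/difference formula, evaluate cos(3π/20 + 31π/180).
cos(3π/20 + 31π/180) = cos 3π/20 cos 31π/180 - sin 3π/20 sin 31π/180 = 0.5299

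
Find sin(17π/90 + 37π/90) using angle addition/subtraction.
sin(17π/90 + 37π/90) = sin 17π/90 cos 37π/90 + cos 17π/90 sin 37π/90 = 0.9511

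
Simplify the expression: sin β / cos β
sin β / cos β = tan β (using Quotient identity)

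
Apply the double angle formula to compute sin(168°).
sin(168°) = 2 sin 84° cos 84° = 0.2079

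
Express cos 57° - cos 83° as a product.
cos 57° - cos 83° = -2 sin(70°) sin(-13°)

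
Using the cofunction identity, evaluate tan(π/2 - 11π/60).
tan(π/2 - 11π/60) = cot(11π/60) = 1.54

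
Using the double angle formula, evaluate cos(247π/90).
cos(247π/90) = cos²247π/180 - sin²247π/180 = -0.6947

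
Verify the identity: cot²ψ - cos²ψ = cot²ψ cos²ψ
LHS = cos²ψ/sin²ψ - cos²ψ = cos²ψ(1/sin²ψ - 1) = cos²ψ · (1 - sin²ψ)/sin²ψ = cos²ψ · cos²ψ/sin²ψ = cos²ψ · cot²ψ = RHS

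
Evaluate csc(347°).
csc(347°) = -4.445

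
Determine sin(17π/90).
sin(17π/90) = 0.5592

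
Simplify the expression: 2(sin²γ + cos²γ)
2(sin²γ + cos²γ) = 2 (using Pythagorean identity)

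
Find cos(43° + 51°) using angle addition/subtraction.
cos(43° + 51°) = cos 43° cos 51° - sin 43° sin 51° = -0.06976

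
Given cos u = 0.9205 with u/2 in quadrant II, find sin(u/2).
sin(u/2) = ±√((1 - cos u)/2); positive since u/2 ∈ QII, so sin(u/2) = 0.1994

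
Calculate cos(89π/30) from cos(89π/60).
cos(89π/30) = cos²89π/60 - sin²89π/60 = -0.9945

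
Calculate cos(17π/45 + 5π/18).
cos(17π/45 + 5π/18) = cos 17π/45 cos 5π/18 - sin 17π/45 sin 5π/18 = -0.4695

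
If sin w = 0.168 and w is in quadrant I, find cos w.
cos w = 0.9858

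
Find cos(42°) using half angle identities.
cos(42°) = √((1 + cos 84°)/2) = 0.7431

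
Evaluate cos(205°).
cos(205°) = -0.9063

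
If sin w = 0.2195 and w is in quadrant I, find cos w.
cos w = 0.9756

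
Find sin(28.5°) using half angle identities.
sin(28.5°) = √((1 - cos 57°)/2) = 0.4772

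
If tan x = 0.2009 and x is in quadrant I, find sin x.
sin x = 0.197 (using tan²x + 1 = sec²x)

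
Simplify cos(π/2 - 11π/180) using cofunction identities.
cos(π/2 - 11π/180) = sin(11π/180)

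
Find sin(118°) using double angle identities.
sin(118°) = 2 sin 59° cos 59° = 0.8829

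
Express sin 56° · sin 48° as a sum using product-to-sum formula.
sin 56° sin 48° = (1/2)[cos(56°-48°) - cos(56°+48°)]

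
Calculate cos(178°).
cos(178°) = -0.9994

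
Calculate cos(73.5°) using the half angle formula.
cos(73.5°) = √((1 + cos 147°)/2) = 0.284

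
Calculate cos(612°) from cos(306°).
cos(612°) = cos²306° - sin²306° = -0.309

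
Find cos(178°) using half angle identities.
cos(178°) = -√((1 + cos 356°)/2) = -0.9994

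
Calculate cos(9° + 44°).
cos(9° + 44°) = cos 9° cos 44° - sin 9° sin 44° = 0.6018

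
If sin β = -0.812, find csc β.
csc β = 1/sin β = -1.232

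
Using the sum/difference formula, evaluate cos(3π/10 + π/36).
cos(3π/10 + π/36) = cos 3π/10 cos π/36 - sin 3π/10 sin π/36 = 0.515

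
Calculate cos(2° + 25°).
cos(2° + 25°) = cos 2° cos 25° - sin 2° sin 25° = 0.891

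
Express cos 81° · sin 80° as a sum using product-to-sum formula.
cos 81° sin 80° = (1/2)[sin(81°+80°) - sin(81°-80°)]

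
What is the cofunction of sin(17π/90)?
sin(17π/90) = cos(π/2 - 17π/90) = cos(14π/45)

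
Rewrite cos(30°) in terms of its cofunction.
cos(30°) = sin(90° - 30°) = sin(60°)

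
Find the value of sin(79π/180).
sin(79π/180) = 0.9816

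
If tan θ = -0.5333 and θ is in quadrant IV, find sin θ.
sin θ = -0.4706 (using tan²θ + 1 = sec²θ)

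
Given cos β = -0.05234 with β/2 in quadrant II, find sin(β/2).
sin(β/2) = ±√((1 - cos β)/2); positive since β/2 ∈ QII, so sin(β/2) = 0.7254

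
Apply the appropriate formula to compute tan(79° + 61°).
tan(79° + 61°) = (tan 79° + tan 61°)/(1 - tan 79° tan 61°) = -0.8391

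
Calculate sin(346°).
sin(346°) = -0.2419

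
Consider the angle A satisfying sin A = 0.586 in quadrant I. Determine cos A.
cos A = √(1 - sin²A) = 0.8103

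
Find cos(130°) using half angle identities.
cos(130°) = -√((1 + cos 260°)/2) = -0.6428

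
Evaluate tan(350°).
tan(350°) = -0.1763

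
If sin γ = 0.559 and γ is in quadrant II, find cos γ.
cos γ = -0.8292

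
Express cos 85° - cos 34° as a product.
cos 85° - cos 34° = -2 sin(59.5°) sin(25.5°)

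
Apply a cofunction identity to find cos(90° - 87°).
cos(90° - 87°) = sin(87°) = 0.9986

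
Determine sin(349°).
sin(349°) = -0.1908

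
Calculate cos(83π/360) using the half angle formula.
cos(83π/360) = √((1 + cos 83π/180)/2) = 0.749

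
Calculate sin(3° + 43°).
sin(3° + 43°) = sin 3° cos 43° + cos 3° sin 43° = 0.7193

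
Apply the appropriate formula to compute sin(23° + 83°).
sin(23° + 83°) = sin 23° cos 83° + cos 23° sin 83° = 0.9613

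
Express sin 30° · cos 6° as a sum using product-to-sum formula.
sin 30° cos 6° = (1/2)[sin(30°+6°) + sin(30°-6°)]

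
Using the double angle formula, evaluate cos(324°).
cos(324°) = cos²162° - sin²162° = 0.809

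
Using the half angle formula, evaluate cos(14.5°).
cos(14.5°) = √((1 + cos 29°)/2) = 0.9681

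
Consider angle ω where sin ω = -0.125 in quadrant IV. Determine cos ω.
cos ω = √(1 - sin²ω) = 0.9922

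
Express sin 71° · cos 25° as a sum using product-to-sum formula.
sin 71° cos 25° = (1/2)[sin(71°+25°) + sin(71°-25°)]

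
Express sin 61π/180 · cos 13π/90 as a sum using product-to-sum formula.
sin 61π/180 cos 13π/90 = (1/2)[sin(61π/180+13π/90) + sin(61π/180-13π/90)]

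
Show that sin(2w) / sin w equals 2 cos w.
LHS = 2 sin w cos w / sin w = 2 cos w = RHS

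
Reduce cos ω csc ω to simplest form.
cos ω csc ω = cot ω (using Reciprocal + quotient)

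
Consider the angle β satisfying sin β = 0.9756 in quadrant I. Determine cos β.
cos β = √(1 - sin²β) = 0.2196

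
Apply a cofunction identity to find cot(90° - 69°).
cot(90° - 69°) = tan(69°) = 2.605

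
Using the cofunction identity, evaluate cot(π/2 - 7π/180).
cot(π/2 - 7π/180) = tan(7π/180) = 0.1228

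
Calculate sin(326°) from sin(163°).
sin(326°) = 2 sin 163° cos 163° = -0.5592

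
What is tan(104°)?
tan(104°) = -4.011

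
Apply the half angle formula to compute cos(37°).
cos(37°) = √((1 + cos 74°)/2) = 0.7986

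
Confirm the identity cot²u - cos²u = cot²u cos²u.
LHS = cos²u/sin²u - cos²u = cos²u(1/sin²u - 1) = cos²u · (1 - sin²u)/sin²u = cos²u · cos²u/sin²u = cos²u · cot²u = RHS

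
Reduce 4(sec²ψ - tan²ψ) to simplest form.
4(sec²ψ - tan²ψ) = 4 (using Pythagorean identity)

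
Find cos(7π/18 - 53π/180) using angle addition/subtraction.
cos(7π/18 - 53π/180) = cos 7π/18 cos 53π/180 + sin 7π/18 sin 53π/180 = 0.9563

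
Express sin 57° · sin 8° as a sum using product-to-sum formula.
sin 57° sin 8° = (1/2)[cos(57°-8°) - cos(57°+8°)]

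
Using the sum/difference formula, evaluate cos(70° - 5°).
cos(70° - 5°) = cos 70° cos 5° + sin 70° sin 5° = 0.4226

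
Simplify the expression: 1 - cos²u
1 - cos²u = sin²u (using Pythagorean identity)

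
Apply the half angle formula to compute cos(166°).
cos(166°) = -√((1 + cos 332°)/2) = -0.9703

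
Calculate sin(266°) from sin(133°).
sin(266°) = 2 sin 133° cos 133° = -0.9976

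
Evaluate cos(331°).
cos(331°) = 0.8746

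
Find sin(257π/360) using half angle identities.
sin(257π/360) = √((1 - cos 257π/180)/2) = 0.7826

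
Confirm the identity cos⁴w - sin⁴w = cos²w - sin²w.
LHS = (cos²w - sin²w)(cos²w + sin²w) = (cos²w - sin²w) · 1 = cos²w - sin²w = RHS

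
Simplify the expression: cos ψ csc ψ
cos ψ csc ψ = cot ψ (using Reciprocal + quotient)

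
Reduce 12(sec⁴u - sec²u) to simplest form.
12(sec⁴u - sec²u) = 12(tan⁴u + tan²u) (using Pythagorean)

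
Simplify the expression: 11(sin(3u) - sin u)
11(sin(3u) - sin u) = 11(2 cos(2u) sin u) (using Sum-to-product)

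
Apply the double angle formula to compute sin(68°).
sin(68°) = 2 sin 34° cos 34° = 0.9272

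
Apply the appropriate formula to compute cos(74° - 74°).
cos(74° - 74°) = cos 74° cos 74° + sin 74° sin 74° = 1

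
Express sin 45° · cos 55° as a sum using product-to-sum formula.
sin 45° cos 55° = (1/2)[sin(45°+55°) + sin(45°-55°)]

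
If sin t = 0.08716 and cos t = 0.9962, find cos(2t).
cos(2t) = cos²t - sin²t = 0.9848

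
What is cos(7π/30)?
cos(7π/30) = 0.7431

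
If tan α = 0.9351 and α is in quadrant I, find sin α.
sin α = 0.683 (using tan²α + 1 = sec²α)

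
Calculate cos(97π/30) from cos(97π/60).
cos(97π/30) = cos²97π/60 - sin²97π/60 = -0.7431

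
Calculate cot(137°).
cot(137°) = -1.072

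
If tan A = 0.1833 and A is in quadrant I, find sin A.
sin A = 0.1803 (using tan²A + 1 = sec²A)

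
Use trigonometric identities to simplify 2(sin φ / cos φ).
2(sin φ / cos φ) = 2(tan φ) (using Quotient identity)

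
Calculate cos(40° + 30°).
cos(40° + 30°) = cos 40° cos 30° - sin 40° sin 30° = 0.342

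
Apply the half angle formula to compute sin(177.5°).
sin(177.5°) = √((1 - cos 355°)/2) = 0.04362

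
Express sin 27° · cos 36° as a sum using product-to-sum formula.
sin 27° cos 36° = (1/2)[sin(27°+36°) + sin(27°-36°)]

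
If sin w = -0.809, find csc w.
csc w = 1/sin w = -1.236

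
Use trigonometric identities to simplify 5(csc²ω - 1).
5(csc²ω - 1) = 5(cot²ω) (using Pythagorean identity)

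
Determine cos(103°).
cos(103°) = -0.225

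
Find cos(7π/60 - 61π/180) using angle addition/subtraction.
cos(7π/60 - 61π/180) = cos 7π/60 cos 61π/180 + sin 7π/60 sin 61π/180 = 0.766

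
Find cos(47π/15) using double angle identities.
cos(47π/15) = cos²47π/30 - sin²47π/30 = -0.9135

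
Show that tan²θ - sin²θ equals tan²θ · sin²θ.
LHS = sin²θ/cos²θ - sin²θ = sin²θ(1/cos²θ - 1) = sin²θ · (1 - cos²θ)/cos²θ = sin²θ · sin²θ/cos²θ = sin²θ · tan²θ = RHS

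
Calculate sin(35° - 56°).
sin(35° - 56°) = sin 35° cos 56° - cos 35° sin 56° = -0.3584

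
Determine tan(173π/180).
tan(173π/180) = -0.1228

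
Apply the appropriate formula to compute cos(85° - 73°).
cos(85° - 73°) = cos 85° cos 73° + sin 85° sin 73° = 0.9781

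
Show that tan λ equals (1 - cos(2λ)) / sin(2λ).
RHS = 2sin²λ / (2 sin λ cos λ) = sin λ/cos λ = tan λ = LHS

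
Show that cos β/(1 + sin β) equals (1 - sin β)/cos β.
RHS = (1 - sin β)(1 + sin β) / (cos β(1 + sin β)) = (1 - sin²β) / (cos β(1 + sin β)) = cos²β / (cos β(1 + sin β)) = cos β/(1 + sin β) = LHS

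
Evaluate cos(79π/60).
cos(79π/60) = -0.5446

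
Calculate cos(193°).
cos(193°) = -0.9744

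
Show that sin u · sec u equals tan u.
LHS = sin u · (1/cos u) = sin u/cos u = tan u = RHS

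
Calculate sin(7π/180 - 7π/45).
sin(7π/180 - 7π/45) = sin 7π/180 cos 7π/45 - cos 7π/180 sin 7π/45 = -0.3584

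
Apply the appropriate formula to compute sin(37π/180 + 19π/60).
sin(37π/180 + 19π/60) = sin 37π/180 cos 19π/60 + cos 37π/180 sin 19π/60 = 0.9976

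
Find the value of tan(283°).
tan(283°) = -4.331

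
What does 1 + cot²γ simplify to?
1 + cot²γ = csc²γ (using Pythagorean identity)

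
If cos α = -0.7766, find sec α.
sec α = 1/cos α = -1.288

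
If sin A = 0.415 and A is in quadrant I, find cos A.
cos A = 0.9098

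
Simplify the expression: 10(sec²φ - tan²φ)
10(sec²φ - tan²φ) = 10 (using Pythagorean identity)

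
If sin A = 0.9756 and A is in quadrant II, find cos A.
cos A = -0.2196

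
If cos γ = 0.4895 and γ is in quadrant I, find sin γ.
sin γ = 0.872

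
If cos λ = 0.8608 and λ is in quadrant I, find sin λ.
sin λ = 0.5089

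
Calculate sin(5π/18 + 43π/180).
sin(5π/18 + 43π/180) = sin 5π/18 cos 43π/180 + cos 5π/18 sin 43π/180 = 0.9986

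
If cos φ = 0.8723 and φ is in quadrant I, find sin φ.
sin φ = 0.489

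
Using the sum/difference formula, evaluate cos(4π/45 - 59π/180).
cos(4π/45 - 59π/180) = cos 4π/45 cos 59π/180 + sin 4π/45 sin 59π/180 = 0.7314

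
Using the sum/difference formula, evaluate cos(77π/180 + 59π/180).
cos(77π/180 + 59π/180) = cos 77π/180 cos 59π/180 - sin 77π/180 sin 59π/180 = -0.7193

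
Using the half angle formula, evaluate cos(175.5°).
cos(175.5°) = -√((1 + cos 351°)/2) = -0.9969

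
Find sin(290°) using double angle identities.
sin(290°) = 2 sin 145° cos 145° = -0.9397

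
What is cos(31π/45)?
cos(31π/45) = -0.5592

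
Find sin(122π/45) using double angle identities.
sin(122π/45) = 2 sin 61π/45 cos 61π/45 = 0.788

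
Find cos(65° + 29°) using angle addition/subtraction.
cos(65° + 29°) = cos 65° cos 29° - sin 65° sin 29° = -0.06976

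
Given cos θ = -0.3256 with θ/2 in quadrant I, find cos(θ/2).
cos(θ/2) = ±√((1 + cos θ)/2); positive since θ/2 ∈ QI, so cos(θ/2) = 0.5807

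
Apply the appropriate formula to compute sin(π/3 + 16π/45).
sin(π/3 + 16π/45) = sin π/3 cos 16π/45 + cos π/3 sin 16π/45 = 0.829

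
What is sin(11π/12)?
sin(11π/12) = (√6-√2)/4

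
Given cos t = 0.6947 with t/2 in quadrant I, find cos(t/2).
cos(t/2) = ±√((1 + cos t)/2); positive since t/2 ∈ QI, so cos(t/2) = 0.9205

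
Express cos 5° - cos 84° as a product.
cos 5° - cos 84° = -2 sin(44.5°) sin(-39.5°)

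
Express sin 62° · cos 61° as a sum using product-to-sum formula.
sin 62° cos 61° = (1/2)[sin(62°+61°) + sin(62°-61°)]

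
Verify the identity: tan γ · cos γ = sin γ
LHS = (sin γ/cos γ) · cos γ = sin γ = RHS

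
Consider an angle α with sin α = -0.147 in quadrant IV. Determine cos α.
cos α = √(1 - sin²α) = 0.9891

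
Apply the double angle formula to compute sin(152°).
sin(152°) = 2 sin 76° cos 76° = 0.4695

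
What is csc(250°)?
csc(250°) = -1.064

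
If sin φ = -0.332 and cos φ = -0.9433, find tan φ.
tan φ = sin φ / cos φ = 0.352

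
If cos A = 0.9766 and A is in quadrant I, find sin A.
sin A = 0.2151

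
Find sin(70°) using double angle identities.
sin(70°) = 2 sin 35° cos 35° = 0.9397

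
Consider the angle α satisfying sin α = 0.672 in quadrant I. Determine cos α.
cos α = √(1 - sin²α) = 0.7406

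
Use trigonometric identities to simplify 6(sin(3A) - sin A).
6(sin(3A) - sin A) = 6(2 cos(2A) sin A) (using Sum-to-product)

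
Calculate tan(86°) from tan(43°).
tan(86°) = 2 tan 43° / (1 - tan²43°) = 14.3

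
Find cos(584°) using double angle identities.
cos(584°) = cos²292° - sin²292° = -0.7193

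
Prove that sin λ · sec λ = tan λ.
LHS = sin λ · (1/cos λ) = sin λ/cos λ = tan λ = RHS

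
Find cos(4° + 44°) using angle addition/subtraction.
cos(4° + 44°) = cos 4° cos 44° - sin 4° sin 44° = 0.6691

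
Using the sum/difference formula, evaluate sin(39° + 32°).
sin(39° + 32°) = sin 39° cos 32° + cos 39° sin 32° = 0.9455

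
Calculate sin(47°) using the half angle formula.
sin(47°) = √((1 - cos 94°)/2) = 0.7314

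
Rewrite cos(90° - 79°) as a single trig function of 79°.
cos(90° - 79°) = sin(79°)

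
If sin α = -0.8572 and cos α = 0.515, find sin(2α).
sin(2α) = 2 sin α cos α = -0.8829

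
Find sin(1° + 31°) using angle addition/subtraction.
sin(1° + 31°) = sin 1° cos 31° + cos 1° sin 31° = 0.5299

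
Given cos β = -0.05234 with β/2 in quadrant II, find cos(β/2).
cos(β/2) = ±√((1 + cos β)/2); negative since β/2 ∈ QII, so cos(β/2) = -0.6884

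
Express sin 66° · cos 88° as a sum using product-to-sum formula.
sin 66° cos 88° = (1/2)[sin(66°+88°) + sin(66°-88°)]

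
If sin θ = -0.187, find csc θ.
csc θ = 1/sin θ = -5.348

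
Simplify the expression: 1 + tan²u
1 + tan²u = sec²u (using Pythagorean identity)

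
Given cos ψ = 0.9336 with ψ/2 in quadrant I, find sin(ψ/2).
sin(ψ/2) = ±√((1 - cos ψ)/2); positive since ψ/2 ∈ QI, so sin(ψ/2) = 0.1822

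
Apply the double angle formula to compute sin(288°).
sin(288°) = 2 sin 144° cos 144° = -0.9511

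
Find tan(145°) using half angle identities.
tan(145°) = sin 290° / (1 + cos 290°) = -0.7002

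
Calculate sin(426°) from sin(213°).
sin(426°) = 2 sin 213° cos 213° = 0.9135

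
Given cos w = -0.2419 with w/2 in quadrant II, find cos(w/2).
cos(w/2) = ±√((1 + cos w)/2); negative since w/2 ∈ QII, so cos(w/2) = -0.6157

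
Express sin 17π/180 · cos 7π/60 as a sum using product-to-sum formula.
sin 17π/180 cos 7π/60 = (1/2)[sin(17π/180+7π/60) + sin(17π/180-7π/60)]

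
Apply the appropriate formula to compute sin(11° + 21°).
sin(11° + 21°) = sin 11° cos 21° + cos 11° sin 21° = 0.5299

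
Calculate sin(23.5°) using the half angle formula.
sin(23.5°) = √((1 - cos 47°)/2) = 0.3987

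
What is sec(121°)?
sec(121°) = -1.942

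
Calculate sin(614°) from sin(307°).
sin(614°) = 2 sin 307° cos 307° = -0.9613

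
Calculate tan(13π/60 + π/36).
tan(13π/60 + π/36) = (tan 13π/60 + tan π/36)/(1 - tan 13π/60 tan π/36) = 0.9657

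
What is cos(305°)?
cos(305°) = 0.5736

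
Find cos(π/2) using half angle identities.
cos(π/2) = √((1 + cos π)/2) = 0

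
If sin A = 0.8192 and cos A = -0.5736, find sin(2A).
sin(2A) = 2 sin A cos A = -0.9398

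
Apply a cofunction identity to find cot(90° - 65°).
cot(90° - 65°) = tan(65°) = 2.145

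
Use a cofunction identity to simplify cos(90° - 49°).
cos(90° - 49°) = sin(49°)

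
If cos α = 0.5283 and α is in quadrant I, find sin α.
sin α = 0.8491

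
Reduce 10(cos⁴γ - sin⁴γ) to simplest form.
10(cos⁴γ - sin⁴γ) = 10(cos(2γ)) (using Factoring + double angle)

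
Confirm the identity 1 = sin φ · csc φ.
RHS = sin φ · (1/sin φ) = 1 = LHS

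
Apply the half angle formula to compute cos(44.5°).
cos(44.5°) = √((1 + cos 89°)/2) = 0.7133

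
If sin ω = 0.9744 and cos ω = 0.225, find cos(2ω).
cos(2ω) = cos²ω - sin²ω = -0.8988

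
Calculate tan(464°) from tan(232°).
tan(464°) = 2 tan 232° / (1 - tan²232°) = -4.011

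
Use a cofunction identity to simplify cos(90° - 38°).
cos(90° - 38°) = sin(38°)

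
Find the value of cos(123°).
cos(123°) = -0.5446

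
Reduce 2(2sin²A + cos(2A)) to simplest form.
2(2sin²A + cos(2A)) = 2 (using Double angle)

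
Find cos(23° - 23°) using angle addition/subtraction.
cos(23° - 23°) = cos 23° cos 23° + sin 23° sin 23° = 1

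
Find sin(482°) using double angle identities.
sin(482°) = 2 sin 241° cos 241° = 0.848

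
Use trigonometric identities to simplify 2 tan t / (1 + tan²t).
2 tan t / (1 + tan²t) = sin(2t) (using Double angle)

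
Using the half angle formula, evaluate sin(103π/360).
sin(103π/360) = √((1 - cos 103π/180)/2) = 0.7826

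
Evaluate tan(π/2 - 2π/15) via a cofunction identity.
tan(π/2 - 2π/15) = cot(2π/15) = 2.246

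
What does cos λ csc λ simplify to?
cos λ csc λ = cot λ (using Reciprocal + quotient)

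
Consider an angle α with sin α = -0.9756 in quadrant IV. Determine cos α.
cos α = √(1 - sin²α) = 0.2196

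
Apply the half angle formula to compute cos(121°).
cos(121°) = -√((1 + cos 242°)/2) = -0.515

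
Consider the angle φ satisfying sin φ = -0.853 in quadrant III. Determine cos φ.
cos φ = ±√(1 - sin²φ) = -0.5219 (negative in QIII)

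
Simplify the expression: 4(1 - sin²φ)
4(1 - sin²φ) = 4(cos²φ) (using Pythagorean identity)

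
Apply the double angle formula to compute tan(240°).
tan(240°) = 2 tan 120° / (1 - tan²120°) = √3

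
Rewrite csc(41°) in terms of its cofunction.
csc(41°) = sec(90° - 41°) = sec(49°)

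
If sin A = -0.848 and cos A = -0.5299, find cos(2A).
cos(2A) = cos²A - sin²A = -0.4383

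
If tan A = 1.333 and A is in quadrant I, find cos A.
cos A = 0.6001 (using tan²A + 1 = sec²A)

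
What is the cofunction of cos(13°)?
cos(13°) = sin(90° - 13°) = sin(77°)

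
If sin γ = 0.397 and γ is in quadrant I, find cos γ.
cos γ = 0.9178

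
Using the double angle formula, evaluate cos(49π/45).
cos(49π/45) = cos²49π/90 - sin²49π/90 = -0.9613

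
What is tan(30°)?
tan(30°) = √3/3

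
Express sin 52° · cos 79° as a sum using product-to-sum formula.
sin 52° cos 79° = (1/2)[sin(52°+79°) + sin(52°-79°)]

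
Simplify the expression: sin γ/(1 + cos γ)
sin γ/(1 + cos γ) = tan(γ/2) (using Half angle)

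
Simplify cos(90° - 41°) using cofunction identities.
cos(90° - 41°) = sin(41°)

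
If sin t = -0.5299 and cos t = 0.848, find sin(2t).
sin(2t) = 2 sin t cos t = -0.8987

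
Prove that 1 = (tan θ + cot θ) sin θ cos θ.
RHS = (sin θ/cos θ + cos θ/sin θ) sin θ cos θ = ((sin²θ + cos²θ)/(sin θ cos θ)) · sin θ cos θ = sin²θ + cos²θ = 1 = LHS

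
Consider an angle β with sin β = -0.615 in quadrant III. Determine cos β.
cos β = ±√(1 - sin²β) = -0.7885 (negative in QIII)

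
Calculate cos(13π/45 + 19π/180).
cos(13π/45 + 19π/180) = cos 13π/45 cos 19π/180 - sin 13π/45 sin 19π/180 = 0.3256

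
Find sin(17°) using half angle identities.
sin(17°) = √((1 - cos 34°)/2) = 0.2924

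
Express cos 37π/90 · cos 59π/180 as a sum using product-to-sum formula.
cos 37π/90 cos 59π/180 = (1/2)[cos(37π/90-59π/180) + cos(37π/90+59π/180)]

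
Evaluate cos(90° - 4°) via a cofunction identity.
cos(90° - 4°) = sin(4°) = 0.06976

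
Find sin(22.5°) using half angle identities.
sin(22.5°) = √((1 - cos 45°)/2) = √(2-√2)/2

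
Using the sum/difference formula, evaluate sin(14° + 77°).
sin(14° + 77°) = sin 14° cos 77° + cos 14° sin 77° = 0.9998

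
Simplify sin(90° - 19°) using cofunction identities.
sin(90° - 19°) = cos(19°)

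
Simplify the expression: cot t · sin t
cot t · sin t = cos t (using Quotient identity)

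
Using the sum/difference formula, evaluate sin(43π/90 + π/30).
sin(43π/90 + π/30) = sin 43π/90 cos π/30 + cos 43π/90 sin π/30 = 0.9994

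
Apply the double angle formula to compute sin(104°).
sin(104°) = 2 sin 52° cos 52° = 0.9703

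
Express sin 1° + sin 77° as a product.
sin 1° + sin 77° = 2 sin(39°) cos(-38°)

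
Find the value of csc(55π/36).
csc(55π/36) = -1.004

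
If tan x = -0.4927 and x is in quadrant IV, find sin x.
sin x = -0.442 (using tan²x + 1 = sec²x)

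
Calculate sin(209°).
sin(209°) = -0.4848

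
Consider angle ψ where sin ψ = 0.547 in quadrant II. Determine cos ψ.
cos ψ = ±√(1 - sin²ψ) = -0.8371 (negative in QII)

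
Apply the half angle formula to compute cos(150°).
cos(150°) = -√((1 + cos 300°)/2) = -√3/2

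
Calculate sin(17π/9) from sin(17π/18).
sin(17π/9) = 2 sin 17π/18 cos 17π/18 = -0.342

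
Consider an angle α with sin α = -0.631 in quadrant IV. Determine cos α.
cos α = √(1 - sin²α) = 0.7758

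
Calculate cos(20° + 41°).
cos(20° + 41°) = cos 20° cos 41° - sin 20° sin 41° = 0.4848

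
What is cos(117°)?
cos(117°) = -0.454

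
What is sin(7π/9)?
sin(7π/9) = 0.6428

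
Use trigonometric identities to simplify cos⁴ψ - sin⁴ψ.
cos⁴ψ - sin⁴ψ = cos(2ψ) (using Factoring + double angle)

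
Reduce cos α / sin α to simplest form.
cos α / sin α = cot α (using Quotient identity)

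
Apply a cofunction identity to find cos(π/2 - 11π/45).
cos(π/2 - 11π/45) = sin(11π/45) = 0.6947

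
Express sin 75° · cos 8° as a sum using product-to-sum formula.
sin 75° cos 8° = (1/2)[sin(75°+8°) + sin(75°-8°)]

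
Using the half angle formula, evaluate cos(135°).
cos(135°) = -√((1 + cos 270°)/2) = -√2/2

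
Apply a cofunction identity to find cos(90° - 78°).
cos(90° - 78°) = sin(78°) = 0.9781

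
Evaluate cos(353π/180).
cos(353π/180) = 0.9925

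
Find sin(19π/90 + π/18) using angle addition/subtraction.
sin(19π/90 + π/18) = sin 19π/90 cos π/18 + cos 19π/90 sin π/18 = 0.7431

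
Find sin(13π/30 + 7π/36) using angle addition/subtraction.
sin(13π/30 + 7π/36) = sin 13π/30 cos 7π/36 + cos 13π/30 sin 7π/36 = 0.9205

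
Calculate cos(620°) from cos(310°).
cos(620°) = cos²310° - sin²310° = -0.1736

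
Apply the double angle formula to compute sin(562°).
sin(562°) = 2 sin 281° cos 281° = -0.3746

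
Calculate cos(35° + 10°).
cos(35° + 10°) = cos 35° cos 10° - sin 35° sin 10° = √2/2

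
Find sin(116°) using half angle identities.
sin(116°) = √((1 - cos 232°)/2) = 0.8988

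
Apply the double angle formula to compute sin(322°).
sin(322°) = 2 sin 161° cos 161° = -0.6157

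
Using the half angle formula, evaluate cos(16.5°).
cos(16.5°) = √((1 + cos 33°)/2) = 0.9588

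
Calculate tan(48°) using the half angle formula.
tan(48°) = sin 96° / (1 + cos 96°) = 1.111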